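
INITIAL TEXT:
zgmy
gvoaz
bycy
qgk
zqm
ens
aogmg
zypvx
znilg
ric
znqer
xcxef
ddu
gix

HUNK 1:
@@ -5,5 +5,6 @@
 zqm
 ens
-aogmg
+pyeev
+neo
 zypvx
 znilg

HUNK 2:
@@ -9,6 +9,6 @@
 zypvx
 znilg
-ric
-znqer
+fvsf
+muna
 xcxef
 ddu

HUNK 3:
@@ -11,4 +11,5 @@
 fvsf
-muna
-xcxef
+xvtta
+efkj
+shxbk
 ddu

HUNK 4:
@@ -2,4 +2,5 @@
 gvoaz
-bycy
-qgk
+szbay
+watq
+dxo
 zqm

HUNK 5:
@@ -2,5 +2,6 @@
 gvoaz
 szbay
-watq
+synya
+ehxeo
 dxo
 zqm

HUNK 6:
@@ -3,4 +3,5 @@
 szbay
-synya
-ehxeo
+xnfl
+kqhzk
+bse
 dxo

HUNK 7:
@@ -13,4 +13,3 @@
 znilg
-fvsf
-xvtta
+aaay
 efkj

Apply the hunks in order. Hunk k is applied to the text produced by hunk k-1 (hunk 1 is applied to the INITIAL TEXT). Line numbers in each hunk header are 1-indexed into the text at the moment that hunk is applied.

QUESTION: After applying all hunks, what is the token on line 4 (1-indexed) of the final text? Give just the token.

Answer: xnfl

Derivation:
Hunk 1: at line 5 remove [aogmg] add [pyeev,neo] -> 15 lines: zgmy gvoaz bycy qgk zqm ens pyeev neo zypvx znilg ric znqer xcxef ddu gix
Hunk 2: at line 9 remove [ric,znqer] add [fvsf,muna] -> 15 lines: zgmy gvoaz bycy qgk zqm ens pyeev neo zypvx znilg fvsf muna xcxef ddu gix
Hunk 3: at line 11 remove [muna,xcxef] add [xvtta,efkj,shxbk] -> 16 lines: zgmy gvoaz bycy qgk zqm ens pyeev neo zypvx znilg fvsf xvtta efkj shxbk ddu gix
Hunk 4: at line 2 remove [bycy,qgk] add [szbay,watq,dxo] -> 17 lines: zgmy gvoaz szbay watq dxo zqm ens pyeev neo zypvx znilg fvsf xvtta efkj shxbk ddu gix
Hunk 5: at line 2 remove [watq] add [synya,ehxeo] -> 18 lines: zgmy gvoaz szbay synya ehxeo dxo zqm ens pyeev neo zypvx znilg fvsf xvtta efkj shxbk ddu gix
Hunk 6: at line 3 remove [synya,ehxeo] add [xnfl,kqhzk,bse] -> 19 lines: zgmy gvoaz szbay xnfl kqhzk bse dxo zqm ens pyeev neo zypvx znilg fvsf xvtta efkj shxbk ddu gix
Hunk 7: at line 13 remove [fvsf,xvtta] add [aaay] -> 18 lines: zgmy gvoaz szbay xnfl kqhzk bse dxo zqm ens pyeev neo zypvx znilg aaay efkj shxbk ddu gix
Final line 4: xnfl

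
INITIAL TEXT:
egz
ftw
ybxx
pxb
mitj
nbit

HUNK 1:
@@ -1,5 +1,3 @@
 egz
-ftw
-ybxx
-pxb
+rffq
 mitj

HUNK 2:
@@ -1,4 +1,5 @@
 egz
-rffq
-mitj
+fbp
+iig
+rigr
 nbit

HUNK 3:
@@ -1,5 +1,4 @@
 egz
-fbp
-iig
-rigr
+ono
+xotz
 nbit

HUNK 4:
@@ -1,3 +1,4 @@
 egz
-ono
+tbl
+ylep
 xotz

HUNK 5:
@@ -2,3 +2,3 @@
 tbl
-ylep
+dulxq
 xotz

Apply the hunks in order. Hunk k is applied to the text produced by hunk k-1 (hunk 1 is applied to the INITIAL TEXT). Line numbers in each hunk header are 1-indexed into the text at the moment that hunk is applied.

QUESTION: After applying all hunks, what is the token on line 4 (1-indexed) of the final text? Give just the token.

Hunk 1: at line 1 remove [ftw,ybxx,pxb] add [rffq] -> 4 lines: egz rffq mitj nbit
Hunk 2: at line 1 remove [rffq,mitj] add [fbp,iig,rigr] -> 5 lines: egz fbp iig rigr nbit
Hunk 3: at line 1 remove [fbp,iig,rigr] add [ono,xotz] -> 4 lines: egz ono xotz nbit
Hunk 4: at line 1 remove [ono] add [tbl,ylep] -> 5 lines: egz tbl ylep xotz nbit
Hunk 5: at line 2 remove [ylep] add [dulxq] -> 5 lines: egz tbl dulxq xotz nbit
Final line 4: xotz

Answer: xotz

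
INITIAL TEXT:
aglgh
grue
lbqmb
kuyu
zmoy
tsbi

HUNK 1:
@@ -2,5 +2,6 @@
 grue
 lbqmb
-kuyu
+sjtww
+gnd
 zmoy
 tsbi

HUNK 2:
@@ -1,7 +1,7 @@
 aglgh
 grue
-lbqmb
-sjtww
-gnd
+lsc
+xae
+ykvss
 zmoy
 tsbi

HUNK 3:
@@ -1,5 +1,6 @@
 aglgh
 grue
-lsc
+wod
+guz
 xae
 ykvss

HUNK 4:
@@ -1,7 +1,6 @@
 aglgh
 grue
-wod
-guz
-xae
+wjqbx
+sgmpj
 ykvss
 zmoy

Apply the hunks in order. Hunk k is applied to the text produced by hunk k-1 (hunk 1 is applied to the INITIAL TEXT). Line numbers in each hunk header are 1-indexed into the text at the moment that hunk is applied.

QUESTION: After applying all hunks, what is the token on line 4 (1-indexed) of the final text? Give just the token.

Hunk 1: at line 2 remove [kuyu] add [sjtww,gnd] -> 7 lines: aglgh grue lbqmb sjtww gnd zmoy tsbi
Hunk 2: at line 1 remove [lbqmb,sjtww,gnd] add [lsc,xae,ykvss] -> 7 lines: aglgh grue lsc xae ykvss zmoy tsbi
Hunk 3: at line 1 remove [lsc] add [wod,guz] -> 8 lines: aglgh grue wod guz xae ykvss zmoy tsbi
Hunk 4: at line 1 remove [wod,guz,xae] add [wjqbx,sgmpj] -> 7 lines: aglgh grue wjqbx sgmpj ykvss zmoy tsbi
Final line 4: sgmpj

Answer: sgmpj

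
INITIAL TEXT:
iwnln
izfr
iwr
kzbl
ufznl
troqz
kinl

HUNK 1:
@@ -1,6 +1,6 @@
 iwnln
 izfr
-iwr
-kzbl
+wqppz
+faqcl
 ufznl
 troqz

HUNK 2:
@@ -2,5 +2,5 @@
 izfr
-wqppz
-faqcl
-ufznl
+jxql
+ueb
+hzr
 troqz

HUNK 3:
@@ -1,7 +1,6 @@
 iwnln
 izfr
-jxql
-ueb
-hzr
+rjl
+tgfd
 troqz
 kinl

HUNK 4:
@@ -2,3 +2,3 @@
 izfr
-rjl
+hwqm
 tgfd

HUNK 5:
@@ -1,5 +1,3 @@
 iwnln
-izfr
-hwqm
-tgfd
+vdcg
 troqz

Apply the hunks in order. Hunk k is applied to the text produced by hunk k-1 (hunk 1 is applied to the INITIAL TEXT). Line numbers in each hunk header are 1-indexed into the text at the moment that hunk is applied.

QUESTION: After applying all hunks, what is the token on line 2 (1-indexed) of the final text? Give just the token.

Answer: vdcg

Derivation:
Hunk 1: at line 1 remove [iwr,kzbl] add [wqppz,faqcl] -> 7 lines: iwnln izfr wqppz faqcl ufznl troqz kinl
Hunk 2: at line 2 remove [wqppz,faqcl,ufznl] add [jxql,ueb,hzr] -> 7 lines: iwnln izfr jxql ueb hzr troqz kinl
Hunk 3: at line 1 remove [jxql,ueb,hzr] add [rjl,tgfd] -> 6 lines: iwnln izfr rjl tgfd troqz kinl
Hunk 4: at line 2 remove [rjl] add [hwqm] -> 6 lines: iwnln izfr hwqm tgfd troqz kinl
Hunk 5: at line 1 remove [izfr,hwqm,tgfd] add [vdcg] -> 4 lines: iwnln vdcg troqz kinl
Final line 2: vdcg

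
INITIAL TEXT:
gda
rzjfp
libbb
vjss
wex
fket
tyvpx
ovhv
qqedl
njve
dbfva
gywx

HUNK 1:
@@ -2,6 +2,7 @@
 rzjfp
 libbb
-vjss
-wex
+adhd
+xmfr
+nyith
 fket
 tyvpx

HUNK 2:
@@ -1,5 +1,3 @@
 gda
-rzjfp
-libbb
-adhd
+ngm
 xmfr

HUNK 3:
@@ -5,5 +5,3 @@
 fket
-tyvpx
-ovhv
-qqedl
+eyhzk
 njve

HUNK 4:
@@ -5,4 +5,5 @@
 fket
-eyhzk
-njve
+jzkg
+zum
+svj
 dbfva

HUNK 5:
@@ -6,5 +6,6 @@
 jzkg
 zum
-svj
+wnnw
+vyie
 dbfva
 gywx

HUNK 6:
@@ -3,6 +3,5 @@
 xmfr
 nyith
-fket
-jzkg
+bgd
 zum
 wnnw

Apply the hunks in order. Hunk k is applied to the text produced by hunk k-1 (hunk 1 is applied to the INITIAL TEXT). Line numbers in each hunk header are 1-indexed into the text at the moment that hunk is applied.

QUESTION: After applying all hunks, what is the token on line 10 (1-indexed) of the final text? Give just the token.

Hunk 1: at line 2 remove [vjss,wex] add [adhd,xmfr,nyith] -> 13 lines: gda rzjfp libbb adhd xmfr nyith fket tyvpx ovhv qqedl njve dbfva gywx
Hunk 2: at line 1 remove [rzjfp,libbb,adhd] add [ngm] -> 11 lines: gda ngm xmfr nyith fket tyvpx ovhv qqedl njve dbfva gywx
Hunk 3: at line 5 remove [tyvpx,ovhv,qqedl] add [eyhzk] -> 9 lines: gda ngm xmfr nyith fket eyhzk njve dbfva gywx
Hunk 4: at line 5 remove [eyhzk,njve] add [jzkg,zum,svj] -> 10 lines: gda ngm xmfr nyith fket jzkg zum svj dbfva gywx
Hunk 5: at line 6 remove [svj] add [wnnw,vyie] -> 11 lines: gda ngm xmfr nyith fket jzkg zum wnnw vyie dbfva gywx
Hunk 6: at line 3 remove [fket,jzkg] add [bgd] -> 10 lines: gda ngm xmfr nyith bgd zum wnnw vyie dbfva gywx
Final line 10: gywx

Answer: gywx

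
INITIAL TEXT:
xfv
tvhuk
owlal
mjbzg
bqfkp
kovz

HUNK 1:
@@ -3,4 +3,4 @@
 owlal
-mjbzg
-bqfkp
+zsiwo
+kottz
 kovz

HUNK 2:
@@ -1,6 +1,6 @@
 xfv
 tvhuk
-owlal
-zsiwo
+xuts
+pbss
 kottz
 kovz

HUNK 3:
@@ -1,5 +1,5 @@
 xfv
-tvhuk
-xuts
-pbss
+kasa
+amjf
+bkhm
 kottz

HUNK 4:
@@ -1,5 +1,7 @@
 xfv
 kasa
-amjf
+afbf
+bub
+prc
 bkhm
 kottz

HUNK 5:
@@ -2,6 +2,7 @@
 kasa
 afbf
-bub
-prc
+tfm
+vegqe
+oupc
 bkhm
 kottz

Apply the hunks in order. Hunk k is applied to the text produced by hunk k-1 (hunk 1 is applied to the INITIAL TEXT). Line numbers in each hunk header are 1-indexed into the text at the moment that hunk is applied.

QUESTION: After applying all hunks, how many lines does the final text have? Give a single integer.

Hunk 1: at line 3 remove [mjbzg,bqfkp] add [zsiwo,kottz] -> 6 lines: xfv tvhuk owlal zsiwo kottz kovz
Hunk 2: at line 1 remove [owlal,zsiwo] add [xuts,pbss] -> 6 lines: xfv tvhuk xuts pbss kottz kovz
Hunk 3: at line 1 remove [tvhuk,xuts,pbss] add [kasa,amjf,bkhm] -> 6 lines: xfv kasa amjf bkhm kottz kovz
Hunk 4: at line 1 remove [amjf] add [afbf,bub,prc] -> 8 lines: xfv kasa afbf bub prc bkhm kottz kovz
Hunk 5: at line 2 remove [bub,prc] add [tfm,vegqe,oupc] -> 9 lines: xfv kasa afbf tfm vegqe oupc bkhm kottz kovz
Final line count: 9

Answer: 9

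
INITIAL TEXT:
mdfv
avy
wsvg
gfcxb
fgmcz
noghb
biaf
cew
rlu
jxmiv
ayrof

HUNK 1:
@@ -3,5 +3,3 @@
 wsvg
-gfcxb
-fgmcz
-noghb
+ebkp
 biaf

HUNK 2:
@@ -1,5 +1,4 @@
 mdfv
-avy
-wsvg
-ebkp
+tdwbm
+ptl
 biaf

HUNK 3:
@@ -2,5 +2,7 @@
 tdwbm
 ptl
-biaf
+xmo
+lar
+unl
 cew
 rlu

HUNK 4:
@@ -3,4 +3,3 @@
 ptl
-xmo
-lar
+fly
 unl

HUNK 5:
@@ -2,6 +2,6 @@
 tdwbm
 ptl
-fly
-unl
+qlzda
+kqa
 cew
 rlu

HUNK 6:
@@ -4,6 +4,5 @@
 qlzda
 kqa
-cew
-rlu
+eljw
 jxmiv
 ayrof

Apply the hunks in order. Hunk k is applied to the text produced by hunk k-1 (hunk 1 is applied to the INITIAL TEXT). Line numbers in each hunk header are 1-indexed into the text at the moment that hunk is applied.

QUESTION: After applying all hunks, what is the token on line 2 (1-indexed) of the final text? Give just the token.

Answer: tdwbm

Derivation:
Hunk 1: at line 3 remove [gfcxb,fgmcz,noghb] add [ebkp] -> 9 lines: mdfv avy wsvg ebkp biaf cew rlu jxmiv ayrof
Hunk 2: at line 1 remove [avy,wsvg,ebkp] add [tdwbm,ptl] -> 8 lines: mdfv tdwbm ptl biaf cew rlu jxmiv ayrof
Hunk 3: at line 2 remove [biaf] add [xmo,lar,unl] -> 10 lines: mdfv tdwbm ptl xmo lar unl cew rlu jxmiv ayrof
Hunk 4: at line 3 remove [xmo,lar] add [fly] -> 9 lines: mdfv tdwbm ptl fly unl cew rlu jxmiv ayrof
Hunk 5: at line 2 remove [fly,unl] add [qlzda,kqa] -> 9 lines: mdfv tdwbm ptl qlzda kqa cew rlu jxmiv ayrof
Hunk 6: at line 4 remove [cew,rlu] add [eljw] -> 8 lines: mdfv tdwbm ptl qlzda kqa eljw jxmiv ayrof
Final line 2: tdwbm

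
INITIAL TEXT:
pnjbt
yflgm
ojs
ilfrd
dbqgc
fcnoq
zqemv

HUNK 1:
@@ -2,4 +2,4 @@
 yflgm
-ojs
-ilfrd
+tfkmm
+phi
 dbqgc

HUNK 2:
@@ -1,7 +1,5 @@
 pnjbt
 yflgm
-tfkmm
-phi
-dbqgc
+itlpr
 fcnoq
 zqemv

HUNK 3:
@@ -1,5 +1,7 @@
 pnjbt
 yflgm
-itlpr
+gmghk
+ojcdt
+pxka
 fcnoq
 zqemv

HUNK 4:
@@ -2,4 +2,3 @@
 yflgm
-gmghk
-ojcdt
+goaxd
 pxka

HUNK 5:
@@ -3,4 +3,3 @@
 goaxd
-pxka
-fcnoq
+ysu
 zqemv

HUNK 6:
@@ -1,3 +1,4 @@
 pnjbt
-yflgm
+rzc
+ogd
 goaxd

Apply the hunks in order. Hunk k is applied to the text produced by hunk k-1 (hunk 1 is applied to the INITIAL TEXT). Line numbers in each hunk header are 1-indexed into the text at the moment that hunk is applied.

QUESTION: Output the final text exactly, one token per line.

Answer: pnjbt
rzc
ogd
goaxd
ysu
zqemv

Derivation:
Hunk 1: at line 2 remove [ojs,ilfrd] add [tfkmm,phi] -> 7 lines: pnjbt yflgm tfkmm phi dbqgc fcnoq zqemv
Hunk 2: at line 1 remove [tfkmm,phi,dbqgc] add [itlpr] -> 5 lines: pnjbt yflgm itlpr fcnoq zqemv
Hunk 3: at line 1 remove [itlpr] add [gmghk,ojcdt,pxka] -> 7 lines: pnjbt yflgm gmghk ojcdt pxka fcnoq zqemv
Hunk 4: at line 2 remove [gmghk,ojcdt] add [goaxd] -> 6 lines: pnjbt yflgm goaxd pxka fcnoq zqemv
Hunk 5: at line 3 remove [pxka,fcnoq] add [ysu] -> 5 lines: pnjbt yflgm goaxd ysu zqemv
Hunk 6: at line 1 remove [yflgm] add [rzc,ogd] -> 6 lines: pnjbt rzc ogd goaxd ysu zqemv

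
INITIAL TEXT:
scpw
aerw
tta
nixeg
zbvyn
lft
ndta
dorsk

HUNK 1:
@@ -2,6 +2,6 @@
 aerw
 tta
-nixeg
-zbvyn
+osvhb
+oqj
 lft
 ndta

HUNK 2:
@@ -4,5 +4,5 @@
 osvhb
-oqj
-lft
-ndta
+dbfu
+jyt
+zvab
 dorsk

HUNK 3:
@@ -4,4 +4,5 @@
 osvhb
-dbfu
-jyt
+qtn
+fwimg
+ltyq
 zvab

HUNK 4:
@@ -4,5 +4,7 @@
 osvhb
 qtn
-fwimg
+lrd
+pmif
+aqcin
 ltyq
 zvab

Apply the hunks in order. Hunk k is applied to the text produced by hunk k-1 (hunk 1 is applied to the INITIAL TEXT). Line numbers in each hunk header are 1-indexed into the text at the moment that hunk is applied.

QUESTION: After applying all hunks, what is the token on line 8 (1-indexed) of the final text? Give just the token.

Hunk 1: at line 2 remove [nixeg,zbvyn] add [osvhb,oqj] -> 8 lines: scpw aerw tta osvhb oqj lft ndta dorsk
Hunk 2: at line 4 remove [oqj,lft,ndta] add [dbfu,jyt,zvab] -> 8 lines: scpw aerw tta osvhb dbfu jyt zvab dorsk
Hunk 3: at line 4 remove [dbfu,jyt] add [qtn,fwimg,ltyq] -> 9 lines: scpw aerw tta osvhb qtn fwimg ltyq zvab dorsk
Hunk 4: at line 4 remove [fwimg] add [lrd,pmif,aqcin] -> 11 lines: scpw aerw tta osvhb qtn lrd pmif aqcin ltyq zvab dorsk
Final line 8: aqcin

Answer: aqcin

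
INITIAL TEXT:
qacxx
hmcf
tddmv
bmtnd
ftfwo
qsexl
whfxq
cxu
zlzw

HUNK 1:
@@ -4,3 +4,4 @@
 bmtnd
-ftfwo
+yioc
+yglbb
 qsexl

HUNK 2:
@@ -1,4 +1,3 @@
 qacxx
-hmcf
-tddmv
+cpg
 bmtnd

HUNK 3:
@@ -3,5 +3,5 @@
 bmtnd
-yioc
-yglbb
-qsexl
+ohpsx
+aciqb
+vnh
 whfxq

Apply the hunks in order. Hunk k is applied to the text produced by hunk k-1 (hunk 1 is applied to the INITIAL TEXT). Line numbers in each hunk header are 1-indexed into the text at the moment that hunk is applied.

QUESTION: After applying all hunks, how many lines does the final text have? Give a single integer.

Answer: 9

Derivation:
Hunk 1: at line 4 remove [ftfwo] add [yioc,yglbb] -> 10 lines: qacxx hmcf tddmv bmtnd yioc yglbb qsexl whfxq cxu zlzw
Hunk 2: at line 1 remove [hmcf,tddmv] add [cpg] -> 9 lines: qacxx cpg bmtnd yioc yglbb qsexl whfxq cxu zlzw
Hunk 3: at line 3 remove [yioc,yglbb,qsexl] add [ohpsx,aciqb,vnh] -> 9 lines: qacxx cpg bmtnd ohpsx aciqb vnh whfxq cxu zlzw
Final line count: 9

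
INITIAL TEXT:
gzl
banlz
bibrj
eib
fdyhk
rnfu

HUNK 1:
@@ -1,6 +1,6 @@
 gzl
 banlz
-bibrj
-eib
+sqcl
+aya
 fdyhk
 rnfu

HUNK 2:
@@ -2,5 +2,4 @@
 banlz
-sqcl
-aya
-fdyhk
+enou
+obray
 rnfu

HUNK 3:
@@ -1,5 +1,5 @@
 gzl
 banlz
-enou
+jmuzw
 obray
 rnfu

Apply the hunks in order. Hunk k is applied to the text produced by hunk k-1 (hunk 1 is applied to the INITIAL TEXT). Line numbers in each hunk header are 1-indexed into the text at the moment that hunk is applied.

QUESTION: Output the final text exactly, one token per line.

Hunk 1: at line 1 remove [bibrj,eib] add [sqcl,aya] -> 6 lines: gzl banlz sqcl aya fdyhk rnfu
Hunk 2: at line 2 remove [sqcl,aya,fdyhk] add [enou,obray] -> 5 lines: gzl banlz enou obray rnfu
Hunk 3: at line 1 remove [enou] add [jmuzw] -> 5 lines: gzl banlz jmuzw obray rnfu

Answer: gzl
banlz
jmuzw
obray
rnfu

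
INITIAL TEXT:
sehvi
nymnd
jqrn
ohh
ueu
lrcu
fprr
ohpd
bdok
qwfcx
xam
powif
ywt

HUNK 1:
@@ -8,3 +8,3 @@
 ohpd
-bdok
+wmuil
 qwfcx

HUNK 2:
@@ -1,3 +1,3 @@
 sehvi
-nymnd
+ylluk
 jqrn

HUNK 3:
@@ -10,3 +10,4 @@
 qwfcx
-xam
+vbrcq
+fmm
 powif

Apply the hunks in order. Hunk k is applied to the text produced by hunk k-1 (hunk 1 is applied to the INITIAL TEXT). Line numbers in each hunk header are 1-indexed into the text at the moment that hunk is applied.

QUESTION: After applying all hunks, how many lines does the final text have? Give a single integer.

Hunk 1: at line 8 remove [bdok] add [wmuil] -> 13 lines: sehvi nymnd jqrn ohh ueu lrcu fprr ohpd wmuil qwfcx xam powif ywt
Hunk 2: at line 1 remove [nymnd] add [ylluk] -> 13 lines: sehvi ylluk jqrn ohh ueu lrcu fprr ohpd wmuil qwfcx xam powif ywt
Hunk 3: at line 10 remove [xam] add [vbrcq,fmm] -> 14 lines: sehvi ylluk jqrn ohh ueu lrcu fprr ohpd wmuil qwfcx vbrcq fmm powif ywt
Final line count: 14

Answer: 14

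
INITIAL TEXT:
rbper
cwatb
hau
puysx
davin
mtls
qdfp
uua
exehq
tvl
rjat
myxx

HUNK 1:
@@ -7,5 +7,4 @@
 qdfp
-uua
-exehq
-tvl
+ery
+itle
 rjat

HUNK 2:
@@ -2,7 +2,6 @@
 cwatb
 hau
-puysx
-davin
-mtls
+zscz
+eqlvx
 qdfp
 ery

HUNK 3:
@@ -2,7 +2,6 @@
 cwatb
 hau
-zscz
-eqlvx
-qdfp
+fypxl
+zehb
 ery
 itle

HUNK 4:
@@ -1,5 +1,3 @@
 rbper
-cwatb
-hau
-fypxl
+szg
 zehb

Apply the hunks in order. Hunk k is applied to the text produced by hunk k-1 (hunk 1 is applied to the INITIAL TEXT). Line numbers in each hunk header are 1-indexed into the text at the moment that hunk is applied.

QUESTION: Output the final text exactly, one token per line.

Hunk 1: at line 7 remove [uua,exehq,tvl] add [ery,itle] -> 11 lines: rbper cwatb hau puysx davin mtls qdfp ery itle rjat myxx
Hunk 2: at line 2 remove [puysx,davin,mtls] add [zscz,eqlvx] -> 10 lines: rbper cwatb hau zscz eqlvx qdfp ery itle rjat myxx
Hunk 3: at line 2 remove [zscz,eqlvx,qdfp] add [fypxl,zehb] -> 9 lines: rbper cwatb hau fypxl zehb ery itle rjat myxx
Hunk 4: at line 1 remove [cwatb,hau,fypxl] add [szg] -> 7 lines: rbper szg zehb ery itle rjat myxx

Answer: rbper
szg
zehb
ery
itle
rjat
myxx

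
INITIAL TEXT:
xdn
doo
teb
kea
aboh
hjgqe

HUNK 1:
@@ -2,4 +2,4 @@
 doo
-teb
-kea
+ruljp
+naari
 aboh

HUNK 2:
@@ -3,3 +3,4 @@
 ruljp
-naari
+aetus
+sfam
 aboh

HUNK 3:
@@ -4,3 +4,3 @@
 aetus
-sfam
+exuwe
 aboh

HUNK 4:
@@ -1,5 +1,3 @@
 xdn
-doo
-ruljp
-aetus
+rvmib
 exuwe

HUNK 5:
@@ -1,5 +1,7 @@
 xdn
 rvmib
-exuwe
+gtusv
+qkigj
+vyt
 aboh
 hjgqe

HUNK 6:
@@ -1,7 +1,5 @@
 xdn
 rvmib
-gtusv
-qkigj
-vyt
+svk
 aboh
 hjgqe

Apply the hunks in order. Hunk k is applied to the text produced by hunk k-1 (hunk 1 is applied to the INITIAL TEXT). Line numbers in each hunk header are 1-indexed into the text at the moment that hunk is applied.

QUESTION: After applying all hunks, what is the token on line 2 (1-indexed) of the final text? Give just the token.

Answer: rvmib

Derivation:
Hunk 1: at line 2 remove [teb,kea] add [ruljp,naari] -> 6 lines: xdn doo ruljp naari aboh hjgqe
Hunk 2: at line 3 remove [naari] add [aetus,sfam] -> 7 lines: xdn doo ruljp aetus sfam aboh hjgqe
Hunk 3: at line 4 remove [sfam] add [exuwe] -> 7 lines: xdn doo ruljp aetus exuwe aboh hjgqe
Hunk 4: at line 1 remove [doo,ruljp,aetus] add [rvmib] -> 5 lines: xdn rvmib exuwe aboh hjgqe
Hunk 5: at line 1 remove [exuwe] add [gtusv,qkigj,vyt] -> 7 lines: xdn rvmib gtusv qkigj vyt aboh hjgqe
Hunk 6: at line 1 remove [gtusv,qkigj,vyt] add [svk] -> 5 lines: xdn rvmib svk aboh hjgqe
Final line 2: rvmib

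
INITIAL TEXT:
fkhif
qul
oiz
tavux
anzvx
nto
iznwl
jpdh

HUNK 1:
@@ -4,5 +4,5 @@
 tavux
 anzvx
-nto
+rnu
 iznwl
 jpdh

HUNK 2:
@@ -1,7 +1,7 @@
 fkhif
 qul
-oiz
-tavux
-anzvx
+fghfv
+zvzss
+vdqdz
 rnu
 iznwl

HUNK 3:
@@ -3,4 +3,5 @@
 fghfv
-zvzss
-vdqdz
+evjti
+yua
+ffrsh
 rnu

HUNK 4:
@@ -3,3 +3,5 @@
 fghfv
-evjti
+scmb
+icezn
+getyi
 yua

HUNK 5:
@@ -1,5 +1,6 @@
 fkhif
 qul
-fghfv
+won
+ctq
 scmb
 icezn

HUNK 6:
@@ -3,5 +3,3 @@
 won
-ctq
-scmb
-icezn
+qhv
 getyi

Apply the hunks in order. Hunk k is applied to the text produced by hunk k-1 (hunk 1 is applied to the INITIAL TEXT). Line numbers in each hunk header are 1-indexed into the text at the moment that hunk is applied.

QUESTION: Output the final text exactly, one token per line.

Hunk 1: at line 4 remove [nto] add [rnu] -> 8 lines: fkhif qul oiz tavux anzvx rnu iznwl jpdh
Hunk 2: at line 1 remove [oiz,tavux,anzvx] add [fghfv,zvzss,vdqdz] -> 8 lines: fkhif qul fghfv zvzss vdqdz rnu iznwl jpdh
Hunk 3: at line 3 remove [zvzss,vdqdz] add [evjti,yua,ffrsh] -> 9 lines: fkhif qul fghfv evjti yua ffrsh rnu iznwl jpdh
Hunk 4: at line 3 remove [evjti] add [scmb,icezn,getyi] -> 11 lines: fkhif qul fghfv scmb icezn getyi yua ffrsh rnu iznwl jpdh
Hunk 5: at line 1 remove [fghfv] add [won,ctq] -> 12 lines: fkhif qul won ctq scmb icezn getyi yua ffrsh rnu iznwl jpdh
Hunk 6: at line 3 remove [ctq,scmb,icezn] add [qhv] -> 10 lines: fkhif qul won qhv getyi yua ffrsh rnu iznwl jpdh

Answer: fkhif
qul
won
qhv
getyi
yua
ffrsh
rnu
iznwl
jpdh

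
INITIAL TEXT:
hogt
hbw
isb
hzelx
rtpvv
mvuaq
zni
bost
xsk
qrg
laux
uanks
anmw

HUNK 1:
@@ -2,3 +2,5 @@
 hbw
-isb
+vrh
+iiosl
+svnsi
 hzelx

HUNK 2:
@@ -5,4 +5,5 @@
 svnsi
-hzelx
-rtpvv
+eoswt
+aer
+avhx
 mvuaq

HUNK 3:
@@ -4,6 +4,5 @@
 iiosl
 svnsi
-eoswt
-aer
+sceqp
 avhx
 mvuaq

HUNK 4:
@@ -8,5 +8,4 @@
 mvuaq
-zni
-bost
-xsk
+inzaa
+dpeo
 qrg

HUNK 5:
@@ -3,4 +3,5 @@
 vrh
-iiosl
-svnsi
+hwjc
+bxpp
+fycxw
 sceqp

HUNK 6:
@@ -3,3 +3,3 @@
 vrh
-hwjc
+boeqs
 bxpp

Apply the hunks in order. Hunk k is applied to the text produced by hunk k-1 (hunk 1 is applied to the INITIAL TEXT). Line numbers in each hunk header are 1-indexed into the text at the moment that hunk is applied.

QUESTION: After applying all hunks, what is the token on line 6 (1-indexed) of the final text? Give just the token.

Answer: fycxw

Derivation:
Hunk 1: at line 2 remove [isb] add [vrh,iiosl,svnsi] -> 15 lines: hogt hbw vrh iiosl svnsi hzelx rtpvv mvuaq zni bost xsk qrg laux uanks anmw
Hunk 2: at line 5 remove [hzelx,rtpvv] add [eoswt,aer,avhx] -> 16 lines: hogt hbw vrh iiosl svnsi eoswt aer avhx mvuaq zni bost xsk qrg laux uanks anmw
Hunk 3: at line 4 remove [eoswt,aer] add [sceqp] -> 15 lines: hogt hbw vrh iiosl svnsi sceqp avhx mvuaq zni bost xsk qrg laux uanks anmw
Hunk 4: at line 8 remove [zni,bost,xsk] add [inzaa,dpeo] -> 14 lines: hogt hbw vrh iiosl svnsi sceqp avhx mvuaq inzaa dpeo qrg laux uanks anmw
Hunk 5: at line 3 remove [iiosl,svnsi] add [hwjc,bxpp,fycxw] -> 15 lines: hogt hbw vrh hwjc bxpp fycxw sceqp avhx mvuaq inzaa dpeo qrg laux uanks anmw
Hunk 6: at line 3 remove [hwjc] add [boeqs] -> 15 lines: hogt hbw vrh boeqs bxpp fycxw sceqp avhx mvuaq inzaa dpeo qrg laux uanks anmw
Final line 6: fycxw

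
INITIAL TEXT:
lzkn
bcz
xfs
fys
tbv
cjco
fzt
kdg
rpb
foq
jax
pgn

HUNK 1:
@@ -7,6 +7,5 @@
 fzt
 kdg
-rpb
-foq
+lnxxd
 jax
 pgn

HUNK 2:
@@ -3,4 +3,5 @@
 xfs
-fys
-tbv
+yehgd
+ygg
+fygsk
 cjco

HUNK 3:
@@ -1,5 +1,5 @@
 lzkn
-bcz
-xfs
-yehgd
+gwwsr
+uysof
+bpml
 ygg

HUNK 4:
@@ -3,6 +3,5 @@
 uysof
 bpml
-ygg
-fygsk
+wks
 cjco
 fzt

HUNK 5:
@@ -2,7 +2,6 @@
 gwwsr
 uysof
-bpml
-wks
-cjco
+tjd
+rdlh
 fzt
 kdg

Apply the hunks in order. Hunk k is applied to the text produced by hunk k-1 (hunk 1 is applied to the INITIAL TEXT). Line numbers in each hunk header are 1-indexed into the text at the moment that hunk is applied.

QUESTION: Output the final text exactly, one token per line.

Hunk 1: at line 7 remove [rpb,foq] add [lnxxd] -> 11 lines: lzkn bcz xfs fys tbv cjco fzt kdg lnxxd jax pgn
Hunk 2: at line 3 remove [fys,tbv] add [yehgd,ygg,fygsk] -> 12 lines: lzkn bcz xfs yehgd ygg fygsk cjco fzt kdg lnxxd jax pgn
Hunk 3: at line 1 remove [bcz,xfs,yehgd] add [gwwsr,uysof,bpml] -> 12 lines: lzkn gwwsr uysof bpml ygg fygsk cjco fzt kdg lnxxd jax pgn
Hunk 4: at line 3 remove [ygg,fygsk] add [wks] -> 11 lines: lzkn gwwsr uysof bpml wks cjco fzt kdg lnxxd jax pgn
Hunk 5: at line 2 remove [bpml,wks,cjco] add [tjd,rdlh] -> 10 lines: lzkn gwwsr uysof tjd rdlh fzt kdg lnxxd jax pgn

Answer: lzkn
gwwsr
uysof
tjd
rdlh
fzt
kdg
lnxxd
jax
pgn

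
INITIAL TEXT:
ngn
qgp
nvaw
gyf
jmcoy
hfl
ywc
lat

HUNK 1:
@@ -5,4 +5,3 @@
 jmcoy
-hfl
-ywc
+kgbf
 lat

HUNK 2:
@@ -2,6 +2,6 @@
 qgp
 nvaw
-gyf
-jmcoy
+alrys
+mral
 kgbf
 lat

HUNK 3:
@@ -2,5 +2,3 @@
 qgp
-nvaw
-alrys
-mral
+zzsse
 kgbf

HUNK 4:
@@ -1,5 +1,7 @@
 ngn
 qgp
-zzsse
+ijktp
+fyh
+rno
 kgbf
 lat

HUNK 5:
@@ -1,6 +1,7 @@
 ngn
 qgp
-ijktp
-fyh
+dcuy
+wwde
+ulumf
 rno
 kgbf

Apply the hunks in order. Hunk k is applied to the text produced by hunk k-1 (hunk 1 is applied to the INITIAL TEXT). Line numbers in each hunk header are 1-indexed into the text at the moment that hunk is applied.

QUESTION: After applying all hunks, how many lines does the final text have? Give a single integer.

Hunk 1: at line 5 remove [hfl,ywc] add [kgbf] -> 7 lines: ngn qgp nvaw gyf jmcoy kgbf lat
Hunk 2: at line 2 remove [gyf,jmcoy] add [alrys,mral] -> 7 lines: ngn qgp nvaw alrys mral kgbf lat
Hunk 3: at line 2 remove [nvaw,alrys,mral] add [zzsse] -> 5 lines: ngn qgp zzsse kgbf lat
Hunk 4: at line 1 remove [zzsse] add [ijktp,fyh,rno] -> 7 lines: ngn qgp ijktp fyh rno kgbf lat
Hunk 5: at line 1 remove [ijktp,fyh] add [dcuy,wwde,ulumf] -> 8 lines: ngn qgp dcuy wwde ulumf rno kgbf lat
Final line count: 8

Answer: 8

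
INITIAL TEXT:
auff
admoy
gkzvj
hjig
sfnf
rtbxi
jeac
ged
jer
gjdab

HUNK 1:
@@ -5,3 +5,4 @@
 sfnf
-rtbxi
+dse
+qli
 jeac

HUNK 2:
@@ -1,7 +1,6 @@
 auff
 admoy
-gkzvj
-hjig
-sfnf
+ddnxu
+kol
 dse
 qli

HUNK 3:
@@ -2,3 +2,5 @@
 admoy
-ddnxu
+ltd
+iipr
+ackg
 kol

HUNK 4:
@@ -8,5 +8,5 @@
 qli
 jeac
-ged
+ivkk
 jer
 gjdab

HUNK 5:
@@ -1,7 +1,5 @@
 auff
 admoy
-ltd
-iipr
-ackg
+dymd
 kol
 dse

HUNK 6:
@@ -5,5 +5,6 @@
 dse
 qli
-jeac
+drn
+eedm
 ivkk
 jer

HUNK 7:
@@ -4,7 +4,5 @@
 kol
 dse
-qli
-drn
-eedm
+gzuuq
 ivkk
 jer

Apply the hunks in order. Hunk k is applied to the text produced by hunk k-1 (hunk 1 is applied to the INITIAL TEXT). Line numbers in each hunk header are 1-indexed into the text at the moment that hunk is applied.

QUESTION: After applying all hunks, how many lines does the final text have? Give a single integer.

Answer: 9

Derivation:
Hunk 1: at line 5 remove [rtbxi] add [dse,qli] -> 11 lines: auff admoy gkzvj hjig sfnf dse qli jeac ged jer gjdab
Hunk 2: at line 1 remove [gkzvj,hjig,sfnf] add [ddnxu,kol] -> 10 lines: auff admoy ddnxu kol dse qli jeac ged jer gjdab
Hunk 3: at line 2 remove [ddnxu] add [ltd,iipr,ackg] -> 12 lines: auff admoy ltd iipr ackg kol dse qli jeac ged jer gjdab
Hunk 4: at line 8 remove [ged] add [ivkk] -> 12 lines: auff admoy ltd iipr ackg kol dse qli jeac ivkk jer gjdab
Hunk 5: at line 1 remove [ltd,iipr,ackg] add [dymd] -> 10 lines: auff admoy dymd kol dse qli jeac ivkk jer gjdab
Hunk 6: at line 5 remove [jeac] add [drn,eedm] -> 11 lines: auff admoy dymd kol dse qli drn eedm ivkk jer gjdab
Hunk 7: at line 4 remove [qli,drn,eedm] add [gzuuq] -> 9 lines: auff admoy dymd kol dse gzuuq ivkk jer gjdab
Final line count: 9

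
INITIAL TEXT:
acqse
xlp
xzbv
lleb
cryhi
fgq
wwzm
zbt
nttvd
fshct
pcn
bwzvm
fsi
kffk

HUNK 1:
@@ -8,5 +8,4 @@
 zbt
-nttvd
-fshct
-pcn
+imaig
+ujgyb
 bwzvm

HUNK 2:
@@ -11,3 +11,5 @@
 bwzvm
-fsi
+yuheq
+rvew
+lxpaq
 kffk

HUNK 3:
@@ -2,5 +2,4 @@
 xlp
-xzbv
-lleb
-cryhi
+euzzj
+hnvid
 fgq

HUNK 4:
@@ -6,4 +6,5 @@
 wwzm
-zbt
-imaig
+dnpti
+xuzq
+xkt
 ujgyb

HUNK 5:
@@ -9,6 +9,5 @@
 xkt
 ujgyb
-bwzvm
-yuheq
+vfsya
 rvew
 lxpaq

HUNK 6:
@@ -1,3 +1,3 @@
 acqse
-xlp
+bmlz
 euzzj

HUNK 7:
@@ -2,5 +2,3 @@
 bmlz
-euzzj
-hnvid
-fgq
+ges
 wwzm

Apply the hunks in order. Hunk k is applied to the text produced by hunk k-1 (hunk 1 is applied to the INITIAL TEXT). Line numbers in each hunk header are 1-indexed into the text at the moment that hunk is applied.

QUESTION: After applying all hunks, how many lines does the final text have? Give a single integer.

Hunk 1: at line 8 remove [nttvd,fshct,pcn] add [imaig,ujgyb] -> 13 lines: acqse xlp xzbv lleb cryhi fgq wwzm zbt imaig ujgyb bwzvm fsi kffk
Hunk 2: at line 11 remove [fsi] add [yuheq,rvew,lxpaq] -> 15 lines: acqse xlp xzbv lleb cryhi fgq wwzm zbt imaig ujgyb bwzvm yuheq rvew lxpaq kffk
Hunk 3: at line 2 remove [xzbv,lleb,cryhi] add [euzzj,hnvid] -> 14 lines: acqse xlp euzzj hnvid fgq wwzm zbt imaig ujgyb bwzvm yuheq rvew lxpaq kffk
Hunk 4: at line 6 remove [zbt,imaig] add [dnpti,xuzq,xkt] -> 15 lines: acqse xlp euzzj hnvid fgq wwzm dnpti xuzq xkt ujgyb bwzvm yuheq rvew lxpaq kffk
Hunk 5: at line 9 remove [bwzvm,yuheq] add [vfsya] -> 14 lines: acqse xlp euzzj hnvid fgq wwzm dnpti xuzq xkt ujgyb vfsya rvew lxpaq kffk
Hunk 6: at line 1 remove [xlp] add [bmlz] -> 14 lines: acqse bmlz euzzj hnvid fgq wwzm dnpti xuzq xkt ujgyb vfsya rvew lxpaq kffk
Hunk 7: at line 2 remove [euzzj,hnvid,fgq] add [ges] -> 12 lines: acqse bmlz ges wwzm dnpti xuzq xkt ujgyb vfsya rvew lxpaq kffk
Final line count: 12

Answer: 12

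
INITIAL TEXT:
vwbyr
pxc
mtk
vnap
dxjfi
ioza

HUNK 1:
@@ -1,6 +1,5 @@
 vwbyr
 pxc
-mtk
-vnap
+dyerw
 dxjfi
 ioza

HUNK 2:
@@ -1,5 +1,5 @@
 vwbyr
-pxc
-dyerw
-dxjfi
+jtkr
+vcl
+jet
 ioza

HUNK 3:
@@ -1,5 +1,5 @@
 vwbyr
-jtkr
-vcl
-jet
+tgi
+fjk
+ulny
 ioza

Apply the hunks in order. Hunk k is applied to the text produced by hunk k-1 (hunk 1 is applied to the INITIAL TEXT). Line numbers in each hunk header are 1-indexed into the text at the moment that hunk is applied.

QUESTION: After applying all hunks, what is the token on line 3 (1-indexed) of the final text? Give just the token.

Hunk 1: at line 1 remove [mtk,vnap] add [dyerw] -> 5 lines: vwbyr pxc dyerw dxjfi ioza
Hunk 2: at line 1 remove [pxc,dyerw,dxjfi] add [jtkr,vcl,jet] -> 5 lines: vwbyr jtkr vcl jet ioza
Hunk 3: at line 1 remove [jtkr,vcl,jet] add [tgi,fjk,ulny] -> 5 lines: vwbyr tgi fjk ulny ioza
Final line 3: fjk

Answer: fjk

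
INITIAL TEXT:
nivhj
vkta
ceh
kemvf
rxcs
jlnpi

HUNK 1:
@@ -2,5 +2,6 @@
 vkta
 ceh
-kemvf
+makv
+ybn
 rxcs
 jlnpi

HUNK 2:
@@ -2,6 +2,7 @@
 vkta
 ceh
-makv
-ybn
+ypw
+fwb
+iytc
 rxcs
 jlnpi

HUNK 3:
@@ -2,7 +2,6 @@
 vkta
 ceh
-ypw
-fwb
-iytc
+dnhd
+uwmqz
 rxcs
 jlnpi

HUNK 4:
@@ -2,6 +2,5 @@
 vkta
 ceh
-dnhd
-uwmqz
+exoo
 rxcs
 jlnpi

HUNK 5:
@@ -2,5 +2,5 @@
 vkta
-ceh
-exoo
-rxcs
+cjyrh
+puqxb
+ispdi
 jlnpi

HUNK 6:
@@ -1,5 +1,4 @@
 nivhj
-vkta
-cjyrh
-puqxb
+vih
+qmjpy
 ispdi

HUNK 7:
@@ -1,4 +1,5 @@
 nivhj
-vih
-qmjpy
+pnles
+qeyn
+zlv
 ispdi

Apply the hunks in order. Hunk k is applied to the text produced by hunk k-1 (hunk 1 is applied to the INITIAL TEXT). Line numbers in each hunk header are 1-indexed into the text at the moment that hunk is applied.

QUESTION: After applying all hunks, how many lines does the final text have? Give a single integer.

Answer: 6

Derivation:
Hunk 1: at line 2 remove [kemvf] add [makv,ybn] -> 7 lines: nivhj vkta ceh makv ybn rxcs jlnpi
Hunk 2: at line 2 remove [makv,ybn] add [ypw,fwb,iytc] -> 8 lines: nivhj vkta ceh ypw fwb iytc rxcs jlnpi
Hunk 3: at line 2 remove [ypw,fwb,iytc] add [dnhd,uwmqz] -> 7 lines: nivhj vkta ceh dnhd uwmqz rxcs jlnpi
Hunk 4: at line 2 remove [dnhd,uwmqz] add [exoo] -> 6 lines: nivhj vkta ceh exoo rxcs jlnpi
Hunk 5: at line 2 remove [ceh,exoo,rxcs] add [cjyrh,puqxb,ispdi] -> 6 lines: nivhj vkta cjyrh puqxb ispdi jlnpi
Hunk 6: at line 1 remove [vkta,cjyrh,puqxb] add [vih,qmjpy] -> 5 lines: nivhj vih qmjpy ispdi jlnpi
Hunk 7: at line 1 remove [vih,qmjpy] add [pnles,qeyn,zlv] -> 6 lines: nivhj pnles qeyn zlv ispdi jlnpi
Final line count: 6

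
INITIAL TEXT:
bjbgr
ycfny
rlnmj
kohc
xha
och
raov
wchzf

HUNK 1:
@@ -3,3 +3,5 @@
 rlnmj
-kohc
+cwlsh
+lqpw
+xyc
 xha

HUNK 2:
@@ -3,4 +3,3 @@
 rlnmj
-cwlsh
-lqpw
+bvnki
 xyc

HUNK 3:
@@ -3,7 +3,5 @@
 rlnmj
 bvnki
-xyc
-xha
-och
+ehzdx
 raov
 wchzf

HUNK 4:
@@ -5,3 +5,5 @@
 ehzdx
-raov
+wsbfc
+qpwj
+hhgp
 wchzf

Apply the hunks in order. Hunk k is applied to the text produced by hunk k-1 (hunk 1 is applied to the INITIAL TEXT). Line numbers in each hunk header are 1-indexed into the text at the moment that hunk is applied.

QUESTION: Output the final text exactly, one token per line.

Answer: bjbgr
ycfny
rlnmj
bvnki
ehzdx
wsbfc
qpwj
hhgp
wchzf

Derivation:
Hunk 1: at line 3 remove [kohc] add [cwlsh,lqpw,xyc] -> 10 lines: bjbgr ycfny rlnmj cwlsh lqpw xyc xha och raov wchzf
Hunk 2: at line 3 remove [cwlsh,lqpw] add [bvnki] -> 9 lines: bjbgr ycfny rlnmj bvnki xyc xha och raov wchzf
Hunk 3: at line 3 remove [xyc,xha,och] add [ehzdx] -> 7 lines: bjbgr ycfny rlnmj bvnki ehzdx raov wchzf
Hunk 4: at line 5 remove [raov] add [wsbfc,qpwj,hhgp] -> 9 lines: bjbgr ycfny rlnmj bvnki ehzdx wsbfc qpwj hhgp wchzf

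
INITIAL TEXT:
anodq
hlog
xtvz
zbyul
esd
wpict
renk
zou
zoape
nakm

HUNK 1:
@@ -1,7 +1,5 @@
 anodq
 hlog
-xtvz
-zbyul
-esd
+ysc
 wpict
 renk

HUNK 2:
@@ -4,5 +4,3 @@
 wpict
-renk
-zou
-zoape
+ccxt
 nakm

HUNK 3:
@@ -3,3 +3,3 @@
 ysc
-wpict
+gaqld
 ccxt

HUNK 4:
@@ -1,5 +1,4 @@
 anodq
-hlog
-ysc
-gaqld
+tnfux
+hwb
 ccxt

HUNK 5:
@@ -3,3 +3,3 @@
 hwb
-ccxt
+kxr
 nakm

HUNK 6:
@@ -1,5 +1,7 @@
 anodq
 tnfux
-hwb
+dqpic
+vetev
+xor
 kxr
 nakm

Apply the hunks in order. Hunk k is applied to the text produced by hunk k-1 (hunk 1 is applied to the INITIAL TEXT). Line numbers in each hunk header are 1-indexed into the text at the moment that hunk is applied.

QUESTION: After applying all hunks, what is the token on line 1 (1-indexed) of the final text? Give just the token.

Hunk 1: at line 1 remove [xtvz,zbyul,esd] add [ysc] -> 8 lines: anodq hlog ysc wpict renk zou zoape nakm
Hunk 2: at line 4 remove [renk,zou,zoape] add [ccxt] -> 6 lines: anodq hlog ysc wpict ccxt nakm
Hunk 3: at line 3 remove [wpict] add [gaqld] -> 6 lines: anodq hlog ysc gaqld ccxt nakm
Hunk 4: at line 1 remove [hlog,ysc,gaqld] add [tnfux,hwb] -> 5 lines: anodq tnfux hwb ccxt nakm
Hunk 5: at line 3 remove [ccxt] add [kxr] -> 5 lines: anodq tnfux hwb kxr nakm
Hunk 6: at line 1 remove [hwb] add [dqpic,vetev,xor] -> 7 lines: anodq tnfux dqpic vetev xor kxr nakm
Final line 1: anodq

Answer: anodq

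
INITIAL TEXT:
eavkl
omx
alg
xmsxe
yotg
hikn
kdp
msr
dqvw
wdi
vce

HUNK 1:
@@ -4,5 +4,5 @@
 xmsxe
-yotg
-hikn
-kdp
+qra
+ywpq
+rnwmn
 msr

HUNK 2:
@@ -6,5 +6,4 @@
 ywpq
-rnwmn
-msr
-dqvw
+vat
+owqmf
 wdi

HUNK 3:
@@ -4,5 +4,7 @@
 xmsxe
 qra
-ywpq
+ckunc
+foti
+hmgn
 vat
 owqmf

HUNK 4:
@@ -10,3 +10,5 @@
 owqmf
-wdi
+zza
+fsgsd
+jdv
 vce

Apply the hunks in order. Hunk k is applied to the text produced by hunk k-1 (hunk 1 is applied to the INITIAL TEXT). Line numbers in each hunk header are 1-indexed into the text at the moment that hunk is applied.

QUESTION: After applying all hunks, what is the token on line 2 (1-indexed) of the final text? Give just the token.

Hunk 1: at line 4 remove [yotg,hikn,kdp] add [qra,ywpq,rnwmn] -> 11 lines: eavkl omx alg xmsxe qra ywpq rnwmn msr dqvw wdi vce
Hunk 2: at line 6 remove [rnwmn,msr,dqvw] add [vat,owqmf] -> 10 lines: eavkl omx alg xmsxe qra ywpq vat owqmf wdi vce
Hunk 3: at line 4 remove [ywpq] add [ckunc,foti,hmgn] -> 12 lines: eavkl omx alg xmsxe qra ckunc foti hmgn vat owqmf wdi vce
Hunk 4: at line 10 remove [wdi] add [zza,fsgsd,jdv] -> 14 lines: eavkl omx alg xmsxe qra ckunc foti hmgn vat owqmf zza fsgsd jdv vce
Final line 2: omx

Answer: omx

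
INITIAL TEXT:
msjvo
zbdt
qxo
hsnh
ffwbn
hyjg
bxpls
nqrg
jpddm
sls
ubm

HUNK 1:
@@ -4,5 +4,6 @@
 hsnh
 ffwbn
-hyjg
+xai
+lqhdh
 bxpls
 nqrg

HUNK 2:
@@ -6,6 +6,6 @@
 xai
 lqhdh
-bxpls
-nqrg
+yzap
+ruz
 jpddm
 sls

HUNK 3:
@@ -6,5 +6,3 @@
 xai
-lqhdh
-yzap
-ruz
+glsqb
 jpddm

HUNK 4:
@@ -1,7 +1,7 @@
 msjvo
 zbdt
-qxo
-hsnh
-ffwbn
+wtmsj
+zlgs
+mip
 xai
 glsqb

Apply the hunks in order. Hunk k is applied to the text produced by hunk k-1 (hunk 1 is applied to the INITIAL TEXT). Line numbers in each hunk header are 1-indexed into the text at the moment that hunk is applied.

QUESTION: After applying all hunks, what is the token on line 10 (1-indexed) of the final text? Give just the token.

Hunk 1: at line 4 remove [hyjg] add [xai,lqhdh] -> 12 lines: msjvo zbdt qxo hsnh ffwbn xai lqhdh bxpls nqrg jpddm sls ubm
Hunk 2: at line 6 remove [bxpls,nqrg] add [yzap,ruz] -> 12 lines: msjvo zbdt qxo hsnh ffwbn xai lqhdh yzap ruz jpddm sls ubm
Hunk 3: at line 6 remove [lqhdh,yzap,ruz] add [glsqb] -> 10 lines: msjvo zbdt qxo hsnh ffwbn xai glsqb jpddm sls ubm
Hunk 4: at line 1 remove [qxo,hsnh,ffwbn] add [wtmsj,zlgs,mip] -> 10 lines: msjvo zbdt wtmsj zlgs mip xai glsqb jpddm sls ubm
Final line 10: ubm

Answer: ubm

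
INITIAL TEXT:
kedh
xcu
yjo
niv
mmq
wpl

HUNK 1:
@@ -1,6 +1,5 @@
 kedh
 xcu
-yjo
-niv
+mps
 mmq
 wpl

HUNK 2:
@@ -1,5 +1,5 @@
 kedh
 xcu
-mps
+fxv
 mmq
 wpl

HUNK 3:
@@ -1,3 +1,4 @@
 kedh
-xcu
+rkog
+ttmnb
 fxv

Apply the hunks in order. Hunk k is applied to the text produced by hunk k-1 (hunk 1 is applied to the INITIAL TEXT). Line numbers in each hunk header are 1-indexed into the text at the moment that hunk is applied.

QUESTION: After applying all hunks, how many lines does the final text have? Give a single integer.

Hunk 1: at line 1 remove [yjo,niv] add [mps] -> 5 lines: kedh xcu mps mmq wpl
Hunk 2: at line 1 remove [mps] add [fxv] -> 5 lines: kedh xcu fxv mmq wpl
Hunk 3: at line 1 remove [xcu] add [rkog,ttmnb] -> 6 lines: kedh rkog ttmnb fxv mmq wpl
Final line count: 6

Answer: 6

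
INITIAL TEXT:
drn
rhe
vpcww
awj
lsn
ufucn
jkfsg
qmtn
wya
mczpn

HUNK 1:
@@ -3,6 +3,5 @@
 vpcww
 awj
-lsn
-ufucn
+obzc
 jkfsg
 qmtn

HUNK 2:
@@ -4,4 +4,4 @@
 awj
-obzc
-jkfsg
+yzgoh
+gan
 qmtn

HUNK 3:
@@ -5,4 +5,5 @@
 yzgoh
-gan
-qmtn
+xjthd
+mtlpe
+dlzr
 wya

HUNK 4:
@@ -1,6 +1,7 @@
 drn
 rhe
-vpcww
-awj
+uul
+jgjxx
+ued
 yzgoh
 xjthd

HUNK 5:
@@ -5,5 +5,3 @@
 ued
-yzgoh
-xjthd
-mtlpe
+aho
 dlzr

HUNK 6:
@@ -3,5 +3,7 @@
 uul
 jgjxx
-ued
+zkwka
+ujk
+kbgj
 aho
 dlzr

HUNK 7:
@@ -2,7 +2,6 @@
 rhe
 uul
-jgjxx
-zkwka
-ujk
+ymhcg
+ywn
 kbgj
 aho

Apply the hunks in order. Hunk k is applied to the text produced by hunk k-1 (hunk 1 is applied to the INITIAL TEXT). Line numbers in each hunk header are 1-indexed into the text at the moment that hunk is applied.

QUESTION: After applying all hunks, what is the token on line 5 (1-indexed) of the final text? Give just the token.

Answer: ywn

Derivation:
Hunk 1: at line 3 remove [lsn,ufucn] add [obzc] -> 9 lines: drn rhe vpcww awj obzc jkfsg qmtn wya mczpn
Hunk 2: at line 4 remove [obzc,jkfsg] add [yzgoh,gan] -> 9 lines: drn rhe vpcww awj yzgoh gan qmtn wya mczpn
Hunk 3: at line 5 remove [gan,qmtn] add [xjthd,mtlpe,dlzr] -> 10 lines: drn rhe vpcww awj yzgoh xjthd mtlpe dlzr wya mczpn
Hunk 4: at line 1 remove [vpcww,awj] add [uul,jgjxx,ued] -> 11 lines: drn rhe uul jgjxx ued yzgoh xjthd mtlpe dlzr wya mczpn
Hunk 5: at line 5 remove [yzgoh,xjthd,mtlpe] add [aho] -> 9 lines: drn rhe uul jgjxx ued aho dlzr wya mczpn
Hunk 6: at line 3 remove [ued] add [zkwka,ujk,kbgj] -> 11 lines: drn rhe uul jgjxx zkwka ujk kbgj aho dlzr wya mczpn
Hunk 7: at line 2 remove [jgjxx,zkwka,ujk] add [ymhcg,ywn] -> 10 lines: drn rhe uul ymhcg ywn kbgj aho dlzr wya mczpn
Final line 5: ywn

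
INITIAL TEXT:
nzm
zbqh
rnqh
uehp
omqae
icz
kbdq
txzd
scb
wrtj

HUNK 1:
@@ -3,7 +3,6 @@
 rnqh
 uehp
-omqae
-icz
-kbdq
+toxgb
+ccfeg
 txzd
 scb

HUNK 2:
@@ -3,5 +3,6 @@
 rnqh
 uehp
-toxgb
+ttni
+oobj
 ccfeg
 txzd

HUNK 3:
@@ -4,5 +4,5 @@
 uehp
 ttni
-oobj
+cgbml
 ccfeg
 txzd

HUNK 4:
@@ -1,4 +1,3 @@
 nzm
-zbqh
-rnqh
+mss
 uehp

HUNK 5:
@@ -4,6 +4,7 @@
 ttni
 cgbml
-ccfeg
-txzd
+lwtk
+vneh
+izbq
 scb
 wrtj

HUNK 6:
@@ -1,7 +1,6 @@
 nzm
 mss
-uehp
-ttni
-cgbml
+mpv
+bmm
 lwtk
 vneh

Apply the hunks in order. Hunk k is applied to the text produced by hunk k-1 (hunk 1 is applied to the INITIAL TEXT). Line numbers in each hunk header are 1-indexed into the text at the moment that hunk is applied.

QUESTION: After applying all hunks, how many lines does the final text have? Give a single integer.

Hunk 1: at line 3 remove [omqae,icz,kbdq] add [toxgb,ccfeg] -> 9 lines: nzm zbqh rnqh uehp toxgb ccfeg txzd scb wrtj
Hunk 2: at line 3 remove [toxgb] add [ttni,oobj] -> 10 lines: nzm zbqh rnqh uehp ttni oobj ccfeg txzd scb wrtj
Hunk 3: at line 4 remove [oobj] add [cgbml] -> 10 lines: nzm zbqh rnqh uehp ttni cgbml ccfeg txzd scb wrtj
Hunk 4: at line 1 remove [zbqh,rnqh] add [mss] -> 9 lines: nzm mss uehp ttni cgbml ccfeg txzd scb wrtj
Hunk 5: at line 4 remove [ccfeg,txzd] add [lwtk,vneh,izbq] -> 10 lines: nzm mss uehp ttni cgbml lwtk vneh izbq scb wrtj
Hunk 6: at line 1 remove [uehp,ttni,cgbml] add [mpv,bmm] -> 9 lines: nzm mss mpv bmm lwtk vneh izbq scb wrtj
Final line count: 9

Answer: 9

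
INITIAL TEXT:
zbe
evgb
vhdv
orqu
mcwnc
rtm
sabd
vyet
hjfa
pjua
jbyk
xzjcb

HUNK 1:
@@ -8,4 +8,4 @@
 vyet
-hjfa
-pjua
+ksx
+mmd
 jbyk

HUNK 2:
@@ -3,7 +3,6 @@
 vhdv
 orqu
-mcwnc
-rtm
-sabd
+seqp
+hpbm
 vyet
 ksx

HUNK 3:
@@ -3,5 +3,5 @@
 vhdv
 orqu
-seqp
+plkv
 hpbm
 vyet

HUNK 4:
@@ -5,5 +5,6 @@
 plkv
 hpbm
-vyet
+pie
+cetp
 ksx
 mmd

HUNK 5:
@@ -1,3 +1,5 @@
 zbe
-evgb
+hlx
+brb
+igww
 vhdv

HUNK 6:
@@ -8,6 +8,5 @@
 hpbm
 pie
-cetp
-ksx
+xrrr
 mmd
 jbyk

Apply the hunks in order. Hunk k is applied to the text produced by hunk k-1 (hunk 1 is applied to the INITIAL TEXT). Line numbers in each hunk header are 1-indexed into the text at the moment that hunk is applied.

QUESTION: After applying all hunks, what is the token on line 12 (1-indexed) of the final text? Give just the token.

Hunk 1: at line 8 remove [hjfa,pjua] add [ksx,mmd] -> 12 lines: zbe evgb vhdv orqu mcwnc rtm sabd vyet ksx mmd jbyk xzjcb
Hunk 2: at line 3 remove [mcwnc,rtm,sabd] add [seqp,hpbm] -> 11 lines: zbe evgb vhdv orqu seqp hpbm vyet ksx mmd jbyk xzjcb
Hunk 3: at line 3 remove [seqp] add [plkv] -> 11 lines: zbe evgb vhdv orqu plkv hpbm vyet ksx mmd jbyk xzjcb
Hunk 4: at line 5 remove [vyet] add [pie,cetp] -> 12 lines: zbe evgb vhdv orqu plkv hpbm pie cetp ksx mmd jbyk xzjcb
Hunk 5: at line 1 remove [evgb] add [hlx,brb,igww] -> 14 lines: zbe hlx brb igww vhdv orqu plkv hpbm pie cetp ksx mmd jbyk xzjcb
Hunk 6: at line 8 remove [cetp,ksx] add [xrrr] -> 13 lines: zbe hlx brb igww vhdv orqu plkv hpbm pie xrrr mmd jbyk xzjcb
Final line 12: jbyk

Answer: jbyk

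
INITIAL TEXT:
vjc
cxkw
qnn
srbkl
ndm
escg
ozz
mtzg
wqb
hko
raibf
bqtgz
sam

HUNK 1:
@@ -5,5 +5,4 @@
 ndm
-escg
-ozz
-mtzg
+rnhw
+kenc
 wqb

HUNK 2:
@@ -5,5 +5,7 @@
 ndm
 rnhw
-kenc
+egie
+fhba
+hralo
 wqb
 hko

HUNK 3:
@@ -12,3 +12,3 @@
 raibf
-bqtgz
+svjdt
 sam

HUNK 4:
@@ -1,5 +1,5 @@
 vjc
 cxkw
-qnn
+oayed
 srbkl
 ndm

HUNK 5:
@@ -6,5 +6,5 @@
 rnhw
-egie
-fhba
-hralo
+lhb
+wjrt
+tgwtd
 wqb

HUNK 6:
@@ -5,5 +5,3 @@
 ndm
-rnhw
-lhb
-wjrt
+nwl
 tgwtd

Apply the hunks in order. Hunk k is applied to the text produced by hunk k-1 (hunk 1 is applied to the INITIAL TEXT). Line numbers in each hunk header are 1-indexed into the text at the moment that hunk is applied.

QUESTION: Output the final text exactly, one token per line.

Answer: vjc
cxkw
oayed
srbkl
ndm
nwl
tgwtd
wqb
hko
raibf
svjdt
sam

Derivation:
Hunk 1: at line 5 remove [escg,ozz,mtzg] add [rnhw,kenc] -> 12 lines: vjc cxkw qnn srbkl ndm rnhw kenc wqb hko raibf bqtgz sam
Hunk 2: at line 5 remove [kenc] add [egie,fhba,hralo] -> 14 lines: vjc cxkw qnn srbkl ndm rnhw egie fhba hralo wqb hko raibf bqtgz sam
Hunk 3: at line 12 remove [bqtgz] add [svjdt] -> 14 lines: vjc cxkw qnn srbkl ndm rnhw egie fhba hralo wqb hko raibf svjdt sam
Hunk 4: at line 1 remove [qnn] add [oayed] -> 14 lines: vjc cxkw oayed srbkl ndm rnhw egie fhba hralo wqb hko raibf svjdt sam
Hunk 5: at line 6 remove [egie,fhba,hralo] add [lhb,wjrt,tgwtd] -> 14 lines: vjc cxkw oayed srbkl ndm rnhw lhb wjrt tgwtd wqb hko raibf svjdt sam
Hunk 6: at line 5 remove [rnhw,lhb,wjrt] add [nwl] -> 12 lines: vjc cxkw oayed srbkl ndm nwl tgwtd wqb hko raibf svjdt sam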